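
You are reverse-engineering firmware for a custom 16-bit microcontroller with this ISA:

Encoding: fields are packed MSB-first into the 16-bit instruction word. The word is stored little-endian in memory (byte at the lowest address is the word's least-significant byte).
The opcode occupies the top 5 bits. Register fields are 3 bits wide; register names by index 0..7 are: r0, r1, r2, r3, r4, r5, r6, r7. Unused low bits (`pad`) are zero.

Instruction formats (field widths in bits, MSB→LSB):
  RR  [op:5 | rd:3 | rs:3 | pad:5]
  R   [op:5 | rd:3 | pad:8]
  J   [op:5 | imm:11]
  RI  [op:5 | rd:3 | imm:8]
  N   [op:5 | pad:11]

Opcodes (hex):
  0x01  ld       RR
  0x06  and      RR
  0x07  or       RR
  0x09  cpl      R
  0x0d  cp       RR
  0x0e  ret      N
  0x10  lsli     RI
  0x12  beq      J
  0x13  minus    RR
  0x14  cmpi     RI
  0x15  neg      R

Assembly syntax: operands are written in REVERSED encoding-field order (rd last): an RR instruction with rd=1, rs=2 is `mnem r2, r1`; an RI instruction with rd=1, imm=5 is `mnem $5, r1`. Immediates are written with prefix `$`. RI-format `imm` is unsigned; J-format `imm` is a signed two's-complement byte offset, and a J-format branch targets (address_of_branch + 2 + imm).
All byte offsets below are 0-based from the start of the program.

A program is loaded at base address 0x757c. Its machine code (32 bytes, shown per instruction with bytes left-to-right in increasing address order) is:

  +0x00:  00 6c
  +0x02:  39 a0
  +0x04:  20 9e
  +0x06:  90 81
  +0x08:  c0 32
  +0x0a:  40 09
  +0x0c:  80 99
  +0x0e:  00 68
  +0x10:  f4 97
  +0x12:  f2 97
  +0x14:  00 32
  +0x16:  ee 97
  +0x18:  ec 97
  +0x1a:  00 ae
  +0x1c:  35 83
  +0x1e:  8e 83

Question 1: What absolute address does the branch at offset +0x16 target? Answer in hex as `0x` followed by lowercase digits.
0x7582

+0x16: ee 97 ⇒ word 0x97ee (little)
  opcode bits[15:11]=0x12: beq/J
  imm: (w>>0)&0x7ff=0x7ee (s11→-18) → $-18
  target = base 0x757c + off 0x16 + 2 + imm -18 = 0x7582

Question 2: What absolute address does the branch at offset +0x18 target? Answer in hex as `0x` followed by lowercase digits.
[18] ec 97 → 0x97ec
  op=0x97ec>>11=0x12 ⇒ beq (J)
  imm@[10:0]=0x7ec (s11→-20) ⇒ $-20
  target = base 0x757c + off 0x18 + 2 + imm -20 = 0x7582

0x7582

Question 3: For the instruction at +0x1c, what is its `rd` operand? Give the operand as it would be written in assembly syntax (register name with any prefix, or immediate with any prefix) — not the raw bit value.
r3

off 0x1c: read 35 83 as little → 0x8335
  opcode bits[15:11]=0x10: lsli/RI
  rd: (w>>8)&0x7=0x3 → r3
  imm: (w>>0)&0xff=0x35 → $53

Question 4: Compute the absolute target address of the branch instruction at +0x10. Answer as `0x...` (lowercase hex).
[10] f4 97 → 0x97f4
  opcode bits[15:11]=0x12: beq/J
  imm: (w>>0)&0x7ff=0x7f4 (s11→-12) → $-12
  target = base 0x757c + off 0x10 + 2 + imm -12 = 0x7582

0x7582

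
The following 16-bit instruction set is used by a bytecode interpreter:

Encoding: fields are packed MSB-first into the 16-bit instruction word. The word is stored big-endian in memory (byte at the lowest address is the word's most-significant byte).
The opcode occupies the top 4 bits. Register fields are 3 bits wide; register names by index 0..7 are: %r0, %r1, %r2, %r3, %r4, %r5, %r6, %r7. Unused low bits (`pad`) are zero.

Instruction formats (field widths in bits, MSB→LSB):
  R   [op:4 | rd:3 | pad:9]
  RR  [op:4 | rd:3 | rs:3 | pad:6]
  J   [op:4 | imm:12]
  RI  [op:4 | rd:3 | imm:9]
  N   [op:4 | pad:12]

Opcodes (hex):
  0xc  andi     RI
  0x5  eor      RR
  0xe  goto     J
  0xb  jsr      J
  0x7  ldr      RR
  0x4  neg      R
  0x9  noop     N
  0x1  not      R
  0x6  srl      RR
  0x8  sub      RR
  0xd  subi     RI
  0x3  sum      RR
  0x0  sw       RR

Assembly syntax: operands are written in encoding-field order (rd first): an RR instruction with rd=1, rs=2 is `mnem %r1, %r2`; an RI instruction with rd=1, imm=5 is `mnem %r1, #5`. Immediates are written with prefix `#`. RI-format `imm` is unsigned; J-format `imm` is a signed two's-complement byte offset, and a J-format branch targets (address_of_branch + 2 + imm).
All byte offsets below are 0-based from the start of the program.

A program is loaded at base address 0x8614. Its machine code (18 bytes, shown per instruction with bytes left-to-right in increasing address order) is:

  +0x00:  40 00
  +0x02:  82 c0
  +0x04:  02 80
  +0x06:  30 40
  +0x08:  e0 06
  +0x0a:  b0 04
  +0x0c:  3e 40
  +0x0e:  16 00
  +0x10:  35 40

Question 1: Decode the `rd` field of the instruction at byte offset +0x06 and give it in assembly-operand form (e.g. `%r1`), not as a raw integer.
[06] 30 40 → 0x3040
  opcode bits[15:12]=0x3: sum/RR
  rd@[11:9]=0x0 ⇒ %r0
  rs@[8:6]=0x1 ⇒ %r1

%r0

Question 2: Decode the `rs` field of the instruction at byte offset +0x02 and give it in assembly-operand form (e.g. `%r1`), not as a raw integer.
[02] 82 c0 → 0x82c0
  op=0x82c0>>12=0x8 ⇒ sub (RR)
  rd: (w>>9)&0x7=0x1 → %r1
  rs: (w>>6)&0x7=0x3 → %r3

%r3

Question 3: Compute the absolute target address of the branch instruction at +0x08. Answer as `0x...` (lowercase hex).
[08] e0 06 → 0xe006
  top 4b → 0xe → goto [J]
  imm@[11:0]=0x6 ⇒ #6
  target = base 0x8614 + off 0x08 + 2 + imm 6 = 0x8624

0x8624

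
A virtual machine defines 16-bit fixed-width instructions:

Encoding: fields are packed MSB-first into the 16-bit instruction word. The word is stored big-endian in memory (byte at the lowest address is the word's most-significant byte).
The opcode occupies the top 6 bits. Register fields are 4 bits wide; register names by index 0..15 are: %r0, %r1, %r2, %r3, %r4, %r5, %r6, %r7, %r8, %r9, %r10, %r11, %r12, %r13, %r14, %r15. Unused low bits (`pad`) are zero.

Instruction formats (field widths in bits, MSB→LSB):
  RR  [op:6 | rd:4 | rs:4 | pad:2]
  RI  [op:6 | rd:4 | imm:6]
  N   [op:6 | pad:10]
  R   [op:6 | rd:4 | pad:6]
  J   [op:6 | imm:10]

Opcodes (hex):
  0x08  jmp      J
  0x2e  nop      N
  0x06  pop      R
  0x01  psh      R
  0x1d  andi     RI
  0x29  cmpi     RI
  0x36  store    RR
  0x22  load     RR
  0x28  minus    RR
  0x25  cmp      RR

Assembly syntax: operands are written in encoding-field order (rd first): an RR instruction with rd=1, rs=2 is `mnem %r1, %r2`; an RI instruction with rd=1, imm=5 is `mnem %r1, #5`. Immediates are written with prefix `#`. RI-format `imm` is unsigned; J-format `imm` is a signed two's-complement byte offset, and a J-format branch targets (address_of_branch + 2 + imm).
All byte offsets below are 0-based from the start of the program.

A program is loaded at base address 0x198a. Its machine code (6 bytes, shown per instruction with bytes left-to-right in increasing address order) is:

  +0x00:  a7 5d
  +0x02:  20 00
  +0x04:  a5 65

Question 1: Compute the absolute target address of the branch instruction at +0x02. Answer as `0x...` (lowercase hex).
0x198e

off 0x02: read 20 00 as big → 0x2000
  top 6b → 0x8 → jmp [J]
  imm@[9:0]=0x0 ⇒ #0
  target = base 0x198a + off 0x02 + 2 + imm 0 = 0x198e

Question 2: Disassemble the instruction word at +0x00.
[00] a7 5d → 0xa75d
  opcode bits[15:10]=0x29: cmpi/RI
  rd: (w>>6)&0xf=0xd → %r13
  imm: (w>>0)&0x3f=0x1d → #29

cmpi %r13, #29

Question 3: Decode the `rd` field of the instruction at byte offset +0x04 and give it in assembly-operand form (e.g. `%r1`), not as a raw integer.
[04] a5 65 → 0xa565
  top 6b → 0x29 → cmpi [RI]
  rd: (w>>6)&0xf=0x5 → %r5
  imm: (w>>0)&0x3f=0x25 → #37

%r5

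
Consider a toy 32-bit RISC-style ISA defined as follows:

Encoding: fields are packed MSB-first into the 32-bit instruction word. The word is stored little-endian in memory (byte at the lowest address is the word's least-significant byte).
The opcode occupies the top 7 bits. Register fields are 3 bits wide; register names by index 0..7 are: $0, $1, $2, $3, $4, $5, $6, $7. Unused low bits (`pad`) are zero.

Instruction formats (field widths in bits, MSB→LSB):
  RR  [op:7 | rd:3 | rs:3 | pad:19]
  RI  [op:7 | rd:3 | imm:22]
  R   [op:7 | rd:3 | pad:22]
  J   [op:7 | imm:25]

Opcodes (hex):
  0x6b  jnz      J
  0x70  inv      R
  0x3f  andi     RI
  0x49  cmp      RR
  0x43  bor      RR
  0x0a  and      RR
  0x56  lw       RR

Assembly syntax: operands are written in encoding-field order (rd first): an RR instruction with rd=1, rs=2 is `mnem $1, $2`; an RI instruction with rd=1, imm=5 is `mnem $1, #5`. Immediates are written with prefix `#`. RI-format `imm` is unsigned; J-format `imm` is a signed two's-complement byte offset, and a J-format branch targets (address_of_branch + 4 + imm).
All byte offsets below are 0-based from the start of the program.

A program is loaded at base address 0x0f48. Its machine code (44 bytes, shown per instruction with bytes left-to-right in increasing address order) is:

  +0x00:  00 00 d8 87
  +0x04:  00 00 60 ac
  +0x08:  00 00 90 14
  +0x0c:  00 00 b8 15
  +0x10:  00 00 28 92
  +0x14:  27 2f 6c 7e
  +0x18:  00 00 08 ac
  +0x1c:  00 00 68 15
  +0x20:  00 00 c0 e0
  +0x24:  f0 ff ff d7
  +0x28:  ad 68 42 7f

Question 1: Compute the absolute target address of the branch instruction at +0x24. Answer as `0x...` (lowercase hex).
0x0f60

+0x24: f0 ff ff d7 ⇒ word 0xd7fffff0 (little)
  top 7b → 0x6b → jnz [J]
  [24:0] imm=33554416 (s25→-16) = #-16
  target = base 0x0f48 + off 0x24 + 4 + imm -16 = 0x0f60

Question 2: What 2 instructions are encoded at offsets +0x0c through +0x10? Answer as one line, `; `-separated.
off 0x0c: read 00 00 b8 15 as little → 0x15b80000
  top 7b → 0xa → and [RR]
  rd: (w>>22)&0x7=0x6 → $6
  rs: (w>>19)&0x7=0x7 → $7
off 0x10: read 00 00 28 92 as little → 0x92280000
  top 7b → 0x49 → cmp [RR]
  rd: (w>>22)&0x7=0x0 → $0
  rs: (w>>19)&0x7=0x5 → $5

and $6, $7; cmp $0, $5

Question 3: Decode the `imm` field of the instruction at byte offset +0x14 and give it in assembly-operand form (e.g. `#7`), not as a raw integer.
#2895655

off 0x14: read 27 2f 6c 7e as little → 0x7e6c2f27
  opcode bits[31:25]=0x3f: andi/RI
  rd@[24:22]=0x1 ⇒ $1
  imm@[21:0]=0x2c2f27 ⇒ #2895655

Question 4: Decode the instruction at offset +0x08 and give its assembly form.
+0x08: 00 00 90 14 ⇒ word 0x14900000 (little)
  top 7b → 0xa → and [RR]
  rd@[24:22]=0x2 ⇒ $2
  rs@[21:19]=0x2 ⇒ $2

and $2, $2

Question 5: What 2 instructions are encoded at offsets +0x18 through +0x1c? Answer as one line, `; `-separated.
lw $0, $1; and $5, $5

[18] 00 00 08 ac → 0xac080000
  opcode bits[31:25]=0x56: lw/RR
  rd@[24:22]=0x0 ⇒ $0
  rs@[21:19]=0x1 ⇒ $1
[1c] 00 00 68 15 → 0x15680000
  opcode bits[31:25]=0xa: and/RR
  rd@[24:22]=0x5 ⇒ $5
  rs@[21:19]=0x5 ⇒ $5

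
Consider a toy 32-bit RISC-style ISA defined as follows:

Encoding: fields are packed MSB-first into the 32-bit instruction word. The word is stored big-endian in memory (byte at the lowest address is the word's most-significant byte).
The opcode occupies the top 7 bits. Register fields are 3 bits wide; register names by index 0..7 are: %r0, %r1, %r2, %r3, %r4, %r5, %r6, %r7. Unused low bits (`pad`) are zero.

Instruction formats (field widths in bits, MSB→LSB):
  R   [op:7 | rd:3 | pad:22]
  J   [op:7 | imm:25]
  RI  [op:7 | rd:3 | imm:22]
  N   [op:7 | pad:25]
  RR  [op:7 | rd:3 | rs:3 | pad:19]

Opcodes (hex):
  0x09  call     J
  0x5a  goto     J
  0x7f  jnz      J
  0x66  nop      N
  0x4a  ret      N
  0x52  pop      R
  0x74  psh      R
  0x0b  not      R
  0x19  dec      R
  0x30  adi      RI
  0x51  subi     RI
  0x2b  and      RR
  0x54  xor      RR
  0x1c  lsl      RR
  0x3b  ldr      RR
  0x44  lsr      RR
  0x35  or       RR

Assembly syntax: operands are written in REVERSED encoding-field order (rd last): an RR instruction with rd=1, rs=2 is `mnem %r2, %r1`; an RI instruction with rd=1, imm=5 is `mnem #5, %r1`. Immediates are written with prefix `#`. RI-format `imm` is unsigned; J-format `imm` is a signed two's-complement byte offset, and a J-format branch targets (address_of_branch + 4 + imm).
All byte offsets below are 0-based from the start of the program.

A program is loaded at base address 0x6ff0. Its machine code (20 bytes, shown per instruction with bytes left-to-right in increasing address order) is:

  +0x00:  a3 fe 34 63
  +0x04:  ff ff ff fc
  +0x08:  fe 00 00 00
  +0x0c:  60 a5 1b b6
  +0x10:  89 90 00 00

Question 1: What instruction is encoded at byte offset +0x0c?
off 0x0c: read 60 a5 1b b6 as big → 0x60a51bb6
  op=0x60a51bb6>>25=0x30 ⇒ adi (RI)
  [24:22] rd=2 = %r2
  [21:0] imm=2431926 = #2431926

adi #2431926, %r2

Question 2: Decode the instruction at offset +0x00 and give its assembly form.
@+00  big-endian(a3 fe 34 63) = 0xa3fe3463
  top 7b → 0x51 → subi [RI]
  [24:22] rd=7 = %r7
  [21:0] imm=4076643 = #4076643

subi #4076643, %r7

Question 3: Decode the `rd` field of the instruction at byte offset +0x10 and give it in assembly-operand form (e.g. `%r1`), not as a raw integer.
%r6

@+10  big-endian(89 90 00 00) = 0x89900000
  op=0x89900000>>25=0x44 ⇒ lsr (RR)
  rd@[24:22]=0x6 ⇒ %r6
  rs@[21:19]=0x2 ⇒ %r2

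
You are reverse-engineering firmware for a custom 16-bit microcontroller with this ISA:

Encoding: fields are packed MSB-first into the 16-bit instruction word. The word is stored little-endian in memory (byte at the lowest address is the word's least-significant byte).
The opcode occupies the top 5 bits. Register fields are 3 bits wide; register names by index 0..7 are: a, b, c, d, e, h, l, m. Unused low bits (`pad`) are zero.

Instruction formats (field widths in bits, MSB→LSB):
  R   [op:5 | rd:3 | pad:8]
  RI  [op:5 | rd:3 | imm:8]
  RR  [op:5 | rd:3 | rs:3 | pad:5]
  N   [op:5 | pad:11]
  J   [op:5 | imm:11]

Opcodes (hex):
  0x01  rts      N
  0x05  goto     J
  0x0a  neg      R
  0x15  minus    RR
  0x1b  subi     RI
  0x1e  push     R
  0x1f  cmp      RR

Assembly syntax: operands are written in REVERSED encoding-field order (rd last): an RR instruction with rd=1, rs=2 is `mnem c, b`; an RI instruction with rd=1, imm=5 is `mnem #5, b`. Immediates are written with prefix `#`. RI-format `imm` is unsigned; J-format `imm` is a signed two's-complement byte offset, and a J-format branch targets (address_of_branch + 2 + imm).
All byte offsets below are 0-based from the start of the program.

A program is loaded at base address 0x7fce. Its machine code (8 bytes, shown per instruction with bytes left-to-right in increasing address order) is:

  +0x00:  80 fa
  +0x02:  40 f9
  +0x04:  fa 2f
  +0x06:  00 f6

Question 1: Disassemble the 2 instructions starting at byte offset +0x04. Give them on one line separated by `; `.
[04] fa 2f → 0x2ffa
  opcode bits[15:11]=0x5: goto/J
  imm@[10:0]=0x7fa (s11→-6) ⇒ #-6
[06] 00 f6 → 0xf600
  opcode bits[15:11]=0x1e: push/R
  rd@[10:8]=0x6 ⇒ l

goto #-6; push l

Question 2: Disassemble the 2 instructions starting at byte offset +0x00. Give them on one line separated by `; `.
cmp e, c; cmp c, b

off 0x00: read 80 fa as little → 0xfa80
  opcode bits[15:11]=0x1f: cmp/RR
  rd: (w>>8)&0x7=0x2 → c
  rs: (w>>5)&0x7=0x4 → e
off 0x02: read 40 f9 as little → 0xf940
  opcode bits[15:11]=0x1f: cmp/RR
  rd: (w>>8)&0x7=0x1 → b
  rs: (w>>5)&0x7=0x2 → c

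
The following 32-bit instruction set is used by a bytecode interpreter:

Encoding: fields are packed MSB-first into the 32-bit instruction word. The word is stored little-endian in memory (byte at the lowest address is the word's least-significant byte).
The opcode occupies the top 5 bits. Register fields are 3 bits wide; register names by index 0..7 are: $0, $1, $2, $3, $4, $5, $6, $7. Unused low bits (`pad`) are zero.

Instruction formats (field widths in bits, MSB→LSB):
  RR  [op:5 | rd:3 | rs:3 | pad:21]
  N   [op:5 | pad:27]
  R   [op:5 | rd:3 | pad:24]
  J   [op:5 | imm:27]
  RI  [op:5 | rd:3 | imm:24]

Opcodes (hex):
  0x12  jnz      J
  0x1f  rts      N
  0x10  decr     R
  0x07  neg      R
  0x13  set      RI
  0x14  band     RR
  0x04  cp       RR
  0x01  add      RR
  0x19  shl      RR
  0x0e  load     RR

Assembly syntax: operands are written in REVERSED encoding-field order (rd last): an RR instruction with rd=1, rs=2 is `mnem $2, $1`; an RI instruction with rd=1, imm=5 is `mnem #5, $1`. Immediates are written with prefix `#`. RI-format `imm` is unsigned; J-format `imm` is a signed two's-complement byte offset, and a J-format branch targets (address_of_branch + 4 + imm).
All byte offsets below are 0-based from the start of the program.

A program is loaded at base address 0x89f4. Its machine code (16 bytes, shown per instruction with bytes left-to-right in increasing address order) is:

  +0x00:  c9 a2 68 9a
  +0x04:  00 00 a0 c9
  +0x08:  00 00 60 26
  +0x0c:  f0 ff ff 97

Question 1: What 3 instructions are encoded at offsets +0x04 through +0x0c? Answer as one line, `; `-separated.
@+04  little-endian(00 00 a0 c9) = 0xc9a00000
  op=0xc9a00000>>27=0x19 ⇒ shl (RR)
  rd@[26:24]=0x1 ⇒ $1
  rs@[23:21]=0x5 ⇒ $5
@+08  little-endian(00 00 60 26) = 0x26600000
  op=0x26600000>>27=0x4 ⇒ cp (RR)
  rd@[26:24]=0x6 ⇒ $6
  rs@[23:21]=0x3 ⇒ $3
@+0c  little-endian(f0 ff ff 97) = 0x97fffff0
  op=0x97fffff0>>27=0x12 ⇒ jnz (J)
  imm@[26:0]=0x7fffff0 (s27→-16) ⇒ #-16

shl $5, $1; cp $3, $6; jnz #-16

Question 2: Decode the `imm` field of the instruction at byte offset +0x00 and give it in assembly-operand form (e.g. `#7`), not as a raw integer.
#6857417

@+00  little-endian(c9 a2 68 9a) = 0x9a68a2c9
  opcode bits[31:27]=0x13: set/RI
  rd@[26:24]=0x2 ⇒ $2
  imm@[23:0]=0x68a2c9 ⇒ #6857417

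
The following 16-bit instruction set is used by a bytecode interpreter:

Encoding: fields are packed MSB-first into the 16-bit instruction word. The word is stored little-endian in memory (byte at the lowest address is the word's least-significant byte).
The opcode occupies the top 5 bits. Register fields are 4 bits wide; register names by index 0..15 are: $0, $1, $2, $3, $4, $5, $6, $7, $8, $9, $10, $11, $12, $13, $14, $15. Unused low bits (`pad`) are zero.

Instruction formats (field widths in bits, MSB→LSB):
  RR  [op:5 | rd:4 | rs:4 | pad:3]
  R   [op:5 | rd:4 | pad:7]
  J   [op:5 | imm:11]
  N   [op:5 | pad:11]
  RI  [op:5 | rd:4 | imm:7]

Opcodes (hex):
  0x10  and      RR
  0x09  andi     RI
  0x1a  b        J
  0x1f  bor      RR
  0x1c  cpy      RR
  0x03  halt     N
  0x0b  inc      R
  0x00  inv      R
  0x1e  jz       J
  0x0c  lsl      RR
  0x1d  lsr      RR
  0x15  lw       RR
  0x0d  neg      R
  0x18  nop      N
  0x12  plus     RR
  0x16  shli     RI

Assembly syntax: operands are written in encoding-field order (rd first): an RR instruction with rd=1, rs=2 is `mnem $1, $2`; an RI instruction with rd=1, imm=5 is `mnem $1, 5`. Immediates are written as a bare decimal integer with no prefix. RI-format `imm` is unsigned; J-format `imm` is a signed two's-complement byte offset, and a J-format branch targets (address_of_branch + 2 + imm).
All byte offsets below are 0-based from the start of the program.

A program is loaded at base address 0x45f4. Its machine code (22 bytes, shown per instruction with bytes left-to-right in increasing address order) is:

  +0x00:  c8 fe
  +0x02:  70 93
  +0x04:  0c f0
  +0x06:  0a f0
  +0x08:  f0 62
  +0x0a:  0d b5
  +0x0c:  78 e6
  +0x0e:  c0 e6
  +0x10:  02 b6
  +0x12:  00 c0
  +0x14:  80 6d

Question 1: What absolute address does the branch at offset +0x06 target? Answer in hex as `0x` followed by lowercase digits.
0x4606

off 0x06: read 0a f0 as little → 0xf00a
  op=0xf00a>>11=0x1e ⇒ jz (J)
  [10:0] imm=10 = 10
  target = base 0x45f4 + off 0x06 + 2 + imm 10 = 0x4606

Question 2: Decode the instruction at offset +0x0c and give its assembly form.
cpy $12, $15

@+0c  little-endian(78 e6) = 0xe678
  opcode bits[15:11]=0x1c: cpy/RR
  rd: (w>>7)&0xf=0xc → $12
  rs: (w>>3)&0xf=0xf → $15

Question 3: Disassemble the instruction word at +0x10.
[10] 02 b6 → 0xb602
  op=0xb602>>11=0x16 ⇒ shli (RI)
  rd@[10:7]=0xc ⇒ $12
  imm@[6:0]=0x2 ⇒ 2

shli $12, 2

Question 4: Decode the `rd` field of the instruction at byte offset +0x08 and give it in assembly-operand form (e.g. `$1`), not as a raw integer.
+0x08: f0 62 ⇒ word 0x62f0 (little)
  top 5b → 0xc → lsl [RR]
  rd: (w>>7)&0xf=0x5 → $5
  rs: (w>>3)&0xf=0xe → $14

$5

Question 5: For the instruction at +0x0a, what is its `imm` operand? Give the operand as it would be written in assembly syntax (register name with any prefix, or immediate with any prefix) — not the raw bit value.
+0x0a: 0d b5 ⇒ word 0xb50d (little)
  opcode bits[15:11]=0x16: shli/RI
  rd@[10:7]=0xa ⇒ $10
  imm@[6:0]=0xd ⇒ 13

13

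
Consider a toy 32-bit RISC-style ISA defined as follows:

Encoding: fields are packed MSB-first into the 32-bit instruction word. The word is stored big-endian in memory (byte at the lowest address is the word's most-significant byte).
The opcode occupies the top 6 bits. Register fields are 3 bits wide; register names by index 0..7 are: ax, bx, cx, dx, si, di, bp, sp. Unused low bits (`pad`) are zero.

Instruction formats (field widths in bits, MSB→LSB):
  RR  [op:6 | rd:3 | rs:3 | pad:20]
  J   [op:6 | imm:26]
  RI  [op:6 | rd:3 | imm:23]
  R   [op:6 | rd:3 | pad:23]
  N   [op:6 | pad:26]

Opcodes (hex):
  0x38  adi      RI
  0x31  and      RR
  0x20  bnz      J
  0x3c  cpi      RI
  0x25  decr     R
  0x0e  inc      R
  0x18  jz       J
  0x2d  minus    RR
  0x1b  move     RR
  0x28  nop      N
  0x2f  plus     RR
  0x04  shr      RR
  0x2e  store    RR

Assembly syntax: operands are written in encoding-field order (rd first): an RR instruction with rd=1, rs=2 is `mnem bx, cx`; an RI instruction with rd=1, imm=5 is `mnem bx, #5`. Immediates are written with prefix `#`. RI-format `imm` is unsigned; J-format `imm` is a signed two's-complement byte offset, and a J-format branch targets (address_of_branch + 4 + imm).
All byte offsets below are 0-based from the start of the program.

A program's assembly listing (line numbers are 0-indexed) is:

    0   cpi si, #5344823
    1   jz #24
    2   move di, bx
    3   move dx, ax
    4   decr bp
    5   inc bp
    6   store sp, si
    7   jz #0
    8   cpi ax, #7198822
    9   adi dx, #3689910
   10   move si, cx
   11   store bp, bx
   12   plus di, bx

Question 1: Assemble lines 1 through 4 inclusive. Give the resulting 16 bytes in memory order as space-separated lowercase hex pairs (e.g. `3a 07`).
60 00 00 18 6e 90 00 00 6d 80 00 00 97 00 00 00

1. jz fields op=0x18:6|imm=24:26 → word 60000018h → 60 00 00 18
2. move fields op=0x1b:6|rd=5:3|rs=1:3|pad=0:20 → word 6e900000h → 6e 90 00 00
3. move fields op=0x1b:6|rd=3:3|rs=0:3|pad=0:20 → word 6d800000h → 6d 80 00 00
4. decr fields op=0x25:6|rd=6:3|pad=0:23 → word 97000000h → 97 00 00 00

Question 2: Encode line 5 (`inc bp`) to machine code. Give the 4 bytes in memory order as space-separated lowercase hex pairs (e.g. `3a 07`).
L5: inc op=0xe:6|rd=6:3|pad=0:23 ⇒ 0x3b000000 ⇒ big 3b 00 00 00

3b 00 00 00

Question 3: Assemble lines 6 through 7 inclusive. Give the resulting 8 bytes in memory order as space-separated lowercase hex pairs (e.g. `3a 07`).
bb c0 00 00 60 00 00 00

L6: store op=0x2e:6|rd=7:3|rs=4:3|pad=0:20 ⇒ 0xbbc00000 ⇒ big bb c0 00 00
L7: jz op=0x18:6|imm=0:26 ⇒ 0x60000000 ⇒ big 60 00 00 00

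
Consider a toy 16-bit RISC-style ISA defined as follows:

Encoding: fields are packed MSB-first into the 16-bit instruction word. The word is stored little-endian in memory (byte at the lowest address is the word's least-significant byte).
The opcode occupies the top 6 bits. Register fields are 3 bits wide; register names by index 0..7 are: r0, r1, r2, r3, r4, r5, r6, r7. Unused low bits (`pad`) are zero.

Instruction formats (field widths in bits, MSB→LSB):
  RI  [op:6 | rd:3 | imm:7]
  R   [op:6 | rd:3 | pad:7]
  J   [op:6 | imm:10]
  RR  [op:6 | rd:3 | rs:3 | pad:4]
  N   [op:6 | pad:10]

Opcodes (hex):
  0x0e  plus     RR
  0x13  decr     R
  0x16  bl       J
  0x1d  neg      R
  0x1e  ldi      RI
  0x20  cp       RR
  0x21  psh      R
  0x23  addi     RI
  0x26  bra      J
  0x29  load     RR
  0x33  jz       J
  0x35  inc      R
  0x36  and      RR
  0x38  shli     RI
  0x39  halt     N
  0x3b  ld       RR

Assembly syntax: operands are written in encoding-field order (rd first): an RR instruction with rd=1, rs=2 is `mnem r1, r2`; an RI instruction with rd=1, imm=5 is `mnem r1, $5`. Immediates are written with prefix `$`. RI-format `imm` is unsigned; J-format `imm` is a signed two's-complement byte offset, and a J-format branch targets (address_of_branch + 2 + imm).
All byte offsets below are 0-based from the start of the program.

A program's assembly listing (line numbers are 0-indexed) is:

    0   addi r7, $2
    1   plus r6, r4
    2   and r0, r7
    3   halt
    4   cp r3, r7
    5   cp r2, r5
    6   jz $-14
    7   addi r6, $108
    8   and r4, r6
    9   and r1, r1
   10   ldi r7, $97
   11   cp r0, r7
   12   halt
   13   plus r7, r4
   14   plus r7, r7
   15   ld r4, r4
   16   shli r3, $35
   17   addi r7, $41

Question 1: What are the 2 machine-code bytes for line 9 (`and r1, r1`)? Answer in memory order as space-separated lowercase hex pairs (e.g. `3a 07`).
line 9 (and): pack op=0x36:6|rd=1:3|rs=1:3|pad=0:4 = 0xd890; little→ 90 d8

90 d8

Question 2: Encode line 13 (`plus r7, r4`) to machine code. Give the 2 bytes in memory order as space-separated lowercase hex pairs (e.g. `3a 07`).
L13: plus op=0xe:6|rd=7:3|rs=4:3|pad=0:4 ⇒ 0x3bc0 ⇒ little c0 3b

c0 3b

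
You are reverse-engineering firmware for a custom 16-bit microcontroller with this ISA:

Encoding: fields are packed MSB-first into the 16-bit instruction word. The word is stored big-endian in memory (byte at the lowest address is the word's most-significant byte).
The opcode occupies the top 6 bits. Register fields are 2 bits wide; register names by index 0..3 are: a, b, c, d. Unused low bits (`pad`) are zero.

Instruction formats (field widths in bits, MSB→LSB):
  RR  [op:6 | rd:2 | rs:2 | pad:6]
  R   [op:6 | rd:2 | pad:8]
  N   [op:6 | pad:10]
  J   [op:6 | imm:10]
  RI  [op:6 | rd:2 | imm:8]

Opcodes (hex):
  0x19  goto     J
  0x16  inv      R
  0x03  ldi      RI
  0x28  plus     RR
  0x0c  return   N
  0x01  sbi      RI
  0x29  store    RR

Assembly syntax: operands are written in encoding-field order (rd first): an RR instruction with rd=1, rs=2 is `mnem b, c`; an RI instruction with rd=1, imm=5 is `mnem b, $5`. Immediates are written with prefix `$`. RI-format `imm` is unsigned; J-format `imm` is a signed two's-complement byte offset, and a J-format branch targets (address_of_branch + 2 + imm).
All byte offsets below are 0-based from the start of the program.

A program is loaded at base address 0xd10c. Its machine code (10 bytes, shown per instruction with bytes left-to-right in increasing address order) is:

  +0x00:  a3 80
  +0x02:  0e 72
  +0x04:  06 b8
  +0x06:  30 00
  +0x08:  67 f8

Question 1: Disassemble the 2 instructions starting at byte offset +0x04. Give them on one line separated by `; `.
sbi c, $184; return

+0x04: 06 b8 ⇒ word 0x06b8 (big)
  top 6b → 0x1 → sbi [RI]
  [9:8] rd=2 = c
  [7:0] imm=184 = $184
+0x06: 30 00 ⇒ word 0x3000 (big)
  top 6b → 0xc → return [N]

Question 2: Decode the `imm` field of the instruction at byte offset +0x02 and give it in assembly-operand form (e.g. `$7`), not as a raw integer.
off 0x02: read 0e 72 as big → 0x0e72
  op=0x0e72>>10=0x3 ⇒ ldi (RI)
  rd@[9:8]=0x2 ⇒ c
  imm@[7:0]=0x72 ⇒ $114

$114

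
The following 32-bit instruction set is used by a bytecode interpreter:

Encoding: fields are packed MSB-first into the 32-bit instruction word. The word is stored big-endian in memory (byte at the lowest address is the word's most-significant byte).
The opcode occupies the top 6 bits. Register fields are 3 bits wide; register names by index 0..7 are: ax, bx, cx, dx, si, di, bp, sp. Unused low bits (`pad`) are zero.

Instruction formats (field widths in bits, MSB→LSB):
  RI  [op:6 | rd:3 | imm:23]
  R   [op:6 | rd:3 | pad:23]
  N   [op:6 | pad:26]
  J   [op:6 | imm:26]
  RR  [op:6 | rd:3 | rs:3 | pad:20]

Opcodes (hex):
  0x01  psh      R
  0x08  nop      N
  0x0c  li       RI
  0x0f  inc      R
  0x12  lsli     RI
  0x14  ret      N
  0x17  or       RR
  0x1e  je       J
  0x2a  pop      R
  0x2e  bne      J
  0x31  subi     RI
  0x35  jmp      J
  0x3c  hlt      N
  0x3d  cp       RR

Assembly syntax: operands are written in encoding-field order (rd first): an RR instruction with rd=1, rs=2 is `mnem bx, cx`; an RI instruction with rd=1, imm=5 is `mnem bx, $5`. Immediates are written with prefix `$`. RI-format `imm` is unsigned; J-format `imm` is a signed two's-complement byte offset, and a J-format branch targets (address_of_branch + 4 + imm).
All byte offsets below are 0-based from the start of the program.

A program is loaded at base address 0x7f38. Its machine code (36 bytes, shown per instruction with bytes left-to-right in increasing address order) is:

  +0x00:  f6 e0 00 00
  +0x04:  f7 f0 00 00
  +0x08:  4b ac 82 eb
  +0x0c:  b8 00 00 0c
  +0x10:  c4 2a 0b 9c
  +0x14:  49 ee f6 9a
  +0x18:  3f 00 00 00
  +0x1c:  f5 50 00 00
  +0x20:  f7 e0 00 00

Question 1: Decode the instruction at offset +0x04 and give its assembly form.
@+04  big-endian(f7 f0 00 00) = 0xf7f00000
  top 6b → 0x3d → cp [RR]
  rd@[25:23]=0x7 ⇒ sp
  rs@[22:20]=0x7 ⇒ sp

cp sp, sp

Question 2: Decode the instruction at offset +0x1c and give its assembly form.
cp cx, di

[1c] f5 50 00 00 → 0xf5500000
  opcode bits[31:26]=0x3d: cp/RR
  rd@[25:23]=0x2 ⇒ cx
  rs@[22:20]=0x5 ⇒ di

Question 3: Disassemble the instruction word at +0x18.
inc bp

[18] 3f 00 00 00 → 0x3f000000
  opcode bits[31:26]=0xf: inc/R
  rd: (w>>23)&0x7=0x6 → bp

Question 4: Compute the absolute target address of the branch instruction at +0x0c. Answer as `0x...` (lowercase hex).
0x7f54

off 0x0c: read b8 00 00 0c as big → 0xb800000c
  op=0xb800000c>>26=0x2e ⇒ bne (J)
  [25:0] imm=12 = $12
  target = base 0x7f38 + off 0x0c + 4 + imm 12 = 0x7f54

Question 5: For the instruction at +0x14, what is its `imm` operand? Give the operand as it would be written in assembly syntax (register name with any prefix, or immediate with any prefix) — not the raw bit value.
$7272090

+0x14: 49 ee f6 9a ⇒ word 0x49eef69a (big)
  top 6b → 0x12 → lsli [RI]
  rd: (w>>23)&0x7=0x3 → dx
  imm: (w>>0)&0x7fffff=0x6ef69a → $7272090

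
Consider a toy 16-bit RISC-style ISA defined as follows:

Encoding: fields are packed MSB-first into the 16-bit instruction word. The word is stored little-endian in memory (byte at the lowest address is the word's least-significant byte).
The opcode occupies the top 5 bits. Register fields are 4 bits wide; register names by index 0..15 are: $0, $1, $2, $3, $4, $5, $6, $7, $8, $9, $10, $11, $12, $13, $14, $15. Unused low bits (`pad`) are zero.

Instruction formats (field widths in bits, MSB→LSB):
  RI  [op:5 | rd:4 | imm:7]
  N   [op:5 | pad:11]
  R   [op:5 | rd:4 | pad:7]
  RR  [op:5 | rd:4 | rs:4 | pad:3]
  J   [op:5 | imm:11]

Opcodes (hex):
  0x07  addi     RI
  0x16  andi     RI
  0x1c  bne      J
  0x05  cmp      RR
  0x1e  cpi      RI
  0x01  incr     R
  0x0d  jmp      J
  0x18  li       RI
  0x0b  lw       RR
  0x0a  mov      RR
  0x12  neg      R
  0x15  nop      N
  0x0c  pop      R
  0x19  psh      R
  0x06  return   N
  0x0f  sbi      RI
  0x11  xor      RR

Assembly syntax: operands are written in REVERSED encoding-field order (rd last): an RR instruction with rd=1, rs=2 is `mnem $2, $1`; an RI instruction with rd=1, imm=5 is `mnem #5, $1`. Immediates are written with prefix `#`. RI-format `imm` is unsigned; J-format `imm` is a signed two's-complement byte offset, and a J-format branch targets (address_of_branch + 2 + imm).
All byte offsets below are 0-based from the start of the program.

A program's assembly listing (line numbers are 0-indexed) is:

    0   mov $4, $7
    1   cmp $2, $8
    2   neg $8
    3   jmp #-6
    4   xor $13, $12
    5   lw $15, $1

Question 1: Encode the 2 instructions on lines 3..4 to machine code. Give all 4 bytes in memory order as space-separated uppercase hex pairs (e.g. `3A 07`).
L3: jmp op=0xd:5|imm=-6:11 ⇒ 0x6ffa ⇒ little fa 6f
L4: xor op=0x11:5|rd=12:4|rs=13:4|pad=0:3 ⇒ 0x8e68 ⇒ little 68 8e

FA 6F 68 8E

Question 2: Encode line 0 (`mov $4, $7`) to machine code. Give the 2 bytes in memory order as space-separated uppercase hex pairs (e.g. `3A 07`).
A0 53

line 0 (mov): pack op=0xa:5|rd=7:4|rs=4:4|pad=0:3 = 0x53a0; little→ a0 53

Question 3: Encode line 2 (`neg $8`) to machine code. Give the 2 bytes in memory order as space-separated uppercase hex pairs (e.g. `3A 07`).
00 94

line 2 (neg): pack op=0x12:5|rd=8:4|pad=0:7 = 0x9400; little→ 00 94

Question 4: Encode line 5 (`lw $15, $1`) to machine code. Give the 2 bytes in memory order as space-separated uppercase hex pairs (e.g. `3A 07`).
5. lw fields op=0xb:5|rd=1:4|rs=15:4|pad=0:3 → word 58f8h → f8 58

F8 58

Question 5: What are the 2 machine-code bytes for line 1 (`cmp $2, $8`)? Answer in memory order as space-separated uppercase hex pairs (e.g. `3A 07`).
L1: cmp op=0x5:5|rd=8:4|rs=2:4|pad=0:3 ⇒ 0x2c10 ⇒ little 10 2c

10 2C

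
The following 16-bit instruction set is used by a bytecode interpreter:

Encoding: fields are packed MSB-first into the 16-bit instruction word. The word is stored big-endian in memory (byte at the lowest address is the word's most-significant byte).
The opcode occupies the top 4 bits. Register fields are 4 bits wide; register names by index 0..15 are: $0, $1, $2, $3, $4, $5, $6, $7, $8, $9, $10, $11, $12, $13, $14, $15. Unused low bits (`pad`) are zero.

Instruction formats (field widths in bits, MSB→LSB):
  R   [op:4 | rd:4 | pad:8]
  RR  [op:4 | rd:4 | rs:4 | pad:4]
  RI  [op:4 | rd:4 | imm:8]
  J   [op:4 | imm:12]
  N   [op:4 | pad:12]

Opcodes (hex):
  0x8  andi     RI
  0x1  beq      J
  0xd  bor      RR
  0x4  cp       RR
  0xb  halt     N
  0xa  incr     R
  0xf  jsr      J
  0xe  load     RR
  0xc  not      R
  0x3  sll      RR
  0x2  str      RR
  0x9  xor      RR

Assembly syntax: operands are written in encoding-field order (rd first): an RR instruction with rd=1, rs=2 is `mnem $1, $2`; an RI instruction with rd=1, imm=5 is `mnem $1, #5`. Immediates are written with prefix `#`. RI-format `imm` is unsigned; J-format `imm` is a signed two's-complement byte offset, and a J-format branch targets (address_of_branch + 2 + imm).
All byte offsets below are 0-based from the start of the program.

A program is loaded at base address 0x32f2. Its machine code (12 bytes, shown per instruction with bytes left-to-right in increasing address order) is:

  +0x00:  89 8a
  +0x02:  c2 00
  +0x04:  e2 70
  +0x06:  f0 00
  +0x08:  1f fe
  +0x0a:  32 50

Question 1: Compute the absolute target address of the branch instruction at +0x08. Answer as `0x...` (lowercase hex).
+0x08: 1f fe ⇒ word 0x1ffe (big)
  top 4b → 0x1 → beq [J]
  [11:0] imm=4094 (s12→-2) = #-2
  target = base 0x32f2 + off 0x08 + 2 + imm -2 = 0x32fa

0x32fa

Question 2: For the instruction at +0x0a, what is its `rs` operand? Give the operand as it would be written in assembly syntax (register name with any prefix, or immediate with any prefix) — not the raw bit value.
$5

off 0x0a: read 32 50 as big → 0x3250
  top 4b → 0x3 → sll [RR]
  rd: (w>>8)&0xf=0x2 → $2
  rs: (w>>4)&0xf=0x5 → $5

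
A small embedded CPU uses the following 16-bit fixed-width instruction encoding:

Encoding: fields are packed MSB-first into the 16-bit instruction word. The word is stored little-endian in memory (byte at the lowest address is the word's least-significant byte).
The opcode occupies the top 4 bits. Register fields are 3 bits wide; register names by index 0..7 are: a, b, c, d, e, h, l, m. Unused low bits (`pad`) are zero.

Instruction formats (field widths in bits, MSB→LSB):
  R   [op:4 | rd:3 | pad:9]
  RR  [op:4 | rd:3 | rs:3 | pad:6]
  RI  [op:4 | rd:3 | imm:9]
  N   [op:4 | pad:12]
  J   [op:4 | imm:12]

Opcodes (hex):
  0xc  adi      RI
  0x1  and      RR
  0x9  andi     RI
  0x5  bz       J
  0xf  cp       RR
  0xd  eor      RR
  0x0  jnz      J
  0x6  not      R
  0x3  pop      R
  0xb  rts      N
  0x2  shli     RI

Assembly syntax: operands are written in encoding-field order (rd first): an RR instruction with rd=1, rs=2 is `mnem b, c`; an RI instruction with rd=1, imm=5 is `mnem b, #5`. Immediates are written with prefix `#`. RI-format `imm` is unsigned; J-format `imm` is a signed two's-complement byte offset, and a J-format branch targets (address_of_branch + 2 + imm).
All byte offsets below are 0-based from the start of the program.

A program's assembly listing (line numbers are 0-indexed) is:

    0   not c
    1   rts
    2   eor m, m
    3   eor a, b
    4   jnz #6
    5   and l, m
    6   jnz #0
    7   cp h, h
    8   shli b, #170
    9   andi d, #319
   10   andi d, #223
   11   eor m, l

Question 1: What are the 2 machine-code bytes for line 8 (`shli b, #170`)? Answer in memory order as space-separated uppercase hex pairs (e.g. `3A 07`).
8. shli fields op=0x2:4|rd=1:3|imm=170:9 → word 22aah → aa 22

AA 22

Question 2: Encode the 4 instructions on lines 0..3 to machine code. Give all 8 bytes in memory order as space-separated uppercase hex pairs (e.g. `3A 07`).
00 64 00 B0 C0 DF 40 D0

L0: not op=0x6:4|rd=2:3|pad=0:9 ⇒ 0x6400 ⇒ little 00 64
L1: rts op=0xb:4|pad=0:12 ⇒ 0xb000 ⇒ little 00 b0
L2: eor op=0xd:4|rd=7:3|rs=7:3|pad=0:6 ⇒ 0xdfc0 ⇒ little c0 df
L3: eor op=0xd:4|rd=0:3|rs=1:3|pad=0:6 ⇒ 0xd040 ⇒ little 40 d0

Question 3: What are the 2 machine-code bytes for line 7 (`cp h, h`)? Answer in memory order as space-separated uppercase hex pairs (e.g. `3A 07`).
line 7 (cp): pack op=0xf:4|rd=5:3|rs=5:3|pad=0:6 = 0xfb40; little→ 40 fb

40 FB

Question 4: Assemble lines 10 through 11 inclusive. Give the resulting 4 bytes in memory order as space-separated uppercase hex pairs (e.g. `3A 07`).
L10: andi op=0x9:4|rd=3:3|imm=223:9 ⇒ 0x96df ⇒ little df 96
L11: eor op=0xd:4|rd=7:3|rs=6:3|pad=0:6 ⇒ 0xdf80 ⇒ little 80 df

DF 96 80 DF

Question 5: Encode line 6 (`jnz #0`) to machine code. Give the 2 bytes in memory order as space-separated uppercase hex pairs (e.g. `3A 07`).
L6: jnz op=0x0:4|imm=0:12 ⇒ 0x0000 ⇒ little 00 00

00 00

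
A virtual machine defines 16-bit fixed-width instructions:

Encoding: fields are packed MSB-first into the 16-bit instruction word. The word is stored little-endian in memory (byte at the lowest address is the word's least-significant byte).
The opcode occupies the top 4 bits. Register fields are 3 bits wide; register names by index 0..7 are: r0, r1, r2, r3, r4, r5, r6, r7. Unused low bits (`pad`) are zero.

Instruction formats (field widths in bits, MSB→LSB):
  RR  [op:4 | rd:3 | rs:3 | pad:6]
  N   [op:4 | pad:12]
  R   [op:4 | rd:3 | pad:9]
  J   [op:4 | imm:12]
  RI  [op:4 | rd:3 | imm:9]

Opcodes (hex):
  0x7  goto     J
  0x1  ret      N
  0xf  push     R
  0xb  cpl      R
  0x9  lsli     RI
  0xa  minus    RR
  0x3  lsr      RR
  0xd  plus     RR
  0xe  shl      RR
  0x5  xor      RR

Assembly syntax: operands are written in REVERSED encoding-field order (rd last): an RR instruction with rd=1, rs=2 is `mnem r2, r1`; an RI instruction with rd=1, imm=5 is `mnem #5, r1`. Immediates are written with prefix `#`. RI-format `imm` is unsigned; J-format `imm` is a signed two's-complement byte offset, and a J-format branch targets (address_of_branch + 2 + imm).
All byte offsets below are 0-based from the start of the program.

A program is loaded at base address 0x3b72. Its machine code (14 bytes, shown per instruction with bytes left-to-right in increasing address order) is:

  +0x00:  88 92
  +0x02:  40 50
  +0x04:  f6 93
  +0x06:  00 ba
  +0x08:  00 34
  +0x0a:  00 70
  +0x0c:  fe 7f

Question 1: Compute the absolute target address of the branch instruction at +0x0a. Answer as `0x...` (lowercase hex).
0x3b7e

+0x0a: 00 70 ⇒ word 0x7000 (little)
  top 4b → 0x7 → goto [J]
  imm: (w>>0)&0xfff=0x0 → #0
  target = base 0x3b72 + off 0x0a + 2 + imm 0 = 0x3b7e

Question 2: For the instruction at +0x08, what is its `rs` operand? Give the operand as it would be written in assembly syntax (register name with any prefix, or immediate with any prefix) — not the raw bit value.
r0

+0x08: 00 34 ⇒ word 0x3400 (little)
  top 4b → 0x3 → lsr [RR]
  rd: (w>>9)&0x7=0x2 → r2
  rs: (w>>6)&0x7=0x0 → r0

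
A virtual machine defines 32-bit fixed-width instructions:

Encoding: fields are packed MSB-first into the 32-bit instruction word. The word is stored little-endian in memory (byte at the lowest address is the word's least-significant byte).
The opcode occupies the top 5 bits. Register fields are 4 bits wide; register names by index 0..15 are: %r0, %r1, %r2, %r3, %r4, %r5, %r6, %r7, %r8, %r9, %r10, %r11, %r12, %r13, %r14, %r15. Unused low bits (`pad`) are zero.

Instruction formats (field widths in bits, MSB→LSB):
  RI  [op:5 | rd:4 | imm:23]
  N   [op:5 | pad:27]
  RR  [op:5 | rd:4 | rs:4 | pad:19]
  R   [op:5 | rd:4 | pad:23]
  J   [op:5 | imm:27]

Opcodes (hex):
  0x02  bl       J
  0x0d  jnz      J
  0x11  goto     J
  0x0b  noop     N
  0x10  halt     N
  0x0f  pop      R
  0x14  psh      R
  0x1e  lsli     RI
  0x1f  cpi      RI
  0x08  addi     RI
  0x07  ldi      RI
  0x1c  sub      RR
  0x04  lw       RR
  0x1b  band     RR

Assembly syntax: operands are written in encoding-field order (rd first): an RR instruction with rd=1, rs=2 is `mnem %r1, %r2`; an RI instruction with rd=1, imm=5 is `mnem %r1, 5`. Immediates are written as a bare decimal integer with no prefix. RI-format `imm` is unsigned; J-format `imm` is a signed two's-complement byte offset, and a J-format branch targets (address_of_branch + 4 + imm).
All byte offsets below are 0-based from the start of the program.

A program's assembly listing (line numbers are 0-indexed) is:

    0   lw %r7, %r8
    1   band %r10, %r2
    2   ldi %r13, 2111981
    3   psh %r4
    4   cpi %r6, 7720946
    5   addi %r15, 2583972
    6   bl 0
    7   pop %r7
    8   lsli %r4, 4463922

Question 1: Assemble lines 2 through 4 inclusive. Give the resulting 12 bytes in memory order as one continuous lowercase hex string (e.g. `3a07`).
ed39a03e000000a2f2cf75fb

2. ldi fields op=0x7:5|rd=13:4|imm=2111981:23 → word 3ea039edh → ed 39 a0 3e
3. psh fields op=0x14:5|rd=4:4|pad=0:23 → word a2000000h → 00 00 00 a2
4. cpi fields op=0x1f:5|rd=6:4|imm=7720946:23 → word fb75cff2h → f2 cf 75 fb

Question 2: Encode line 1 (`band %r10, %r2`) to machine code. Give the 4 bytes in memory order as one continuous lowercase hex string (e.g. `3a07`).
000010dd

L1: band op=0x1b:5|rd=10:4|rs=2:4|pad=0:19 ⇒ 0xdd100000 ⇒ little 00 00 10 dd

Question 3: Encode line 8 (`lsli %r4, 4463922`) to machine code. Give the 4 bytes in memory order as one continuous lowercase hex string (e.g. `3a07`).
321d44f2

8. lsli fields op=0x1e:5|rd=4:4|imm=4463922:23 → word f2441d32h → 32 1d 44 f2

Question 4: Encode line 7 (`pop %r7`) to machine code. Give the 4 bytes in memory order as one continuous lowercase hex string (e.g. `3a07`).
line 7 (pop): pack op=0xf:5|rd=7:4|pad=0:23 = 0x7b800000; little→ 00 00 80 7b

0000807b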